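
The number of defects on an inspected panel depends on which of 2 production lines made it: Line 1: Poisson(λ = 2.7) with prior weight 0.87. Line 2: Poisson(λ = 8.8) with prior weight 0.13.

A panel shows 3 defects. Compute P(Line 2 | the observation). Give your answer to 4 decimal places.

0.0115

Posterior ∝ prior × likelihood, so P(k | x) ∝ π_k f_k(x); normalise over all components.
Component likelihoods at x = 3 defects:
  L_1 = e^(−2.7)·2.7^3/3! = 0.220468
  L_2 = e^(−8.8)·8.8^3/3! = 0.0171201
Weight by the priors:
  π_1·L_1 = 0.87 × 0.220468 = 0.191807
  π_2·L_2 = 0.13 × 0.0171201 = 0.00222561
Evidence: 0.191807 + 0.00222561 = 0.194032
P(Line 2 | x) = 0.00222561 / 0.194032 ≈ 0.0115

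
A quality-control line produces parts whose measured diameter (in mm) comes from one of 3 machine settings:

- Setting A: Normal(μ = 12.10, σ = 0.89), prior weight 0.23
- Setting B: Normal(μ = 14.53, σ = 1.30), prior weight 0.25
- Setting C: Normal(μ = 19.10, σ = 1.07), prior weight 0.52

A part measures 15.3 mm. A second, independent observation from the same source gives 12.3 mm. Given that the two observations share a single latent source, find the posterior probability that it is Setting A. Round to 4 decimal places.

Posterior ∝ prior × likelihood, so P(k | x) ∝ π_k f_k(x); normalise over all components.
Since both observations come from the same component, the likelihood for component k is f_k(x₁)·f_k(x₂).
  L_A = [(1/(0.89·√(2π)))·exp(−(15.3−12.10)²/(2·0.89²)) = 0.448250·exp(-6.46383) = 0.000698738] × [0.437073] = 0.0003054
  L_B = [(1/(1.30·√(2π)))·exp(−(15.3−14.53)²/(2·1.30²)) = 0.306879·exp(-0.17541) = 0.257505] × [0.0704695] = 0.0181462
  L_C = [(1/(1.07·√(2π)))·exp(−(15.3−19.10)²/(2·1.07²)) = 0.372843·exp(-6.30623) = 0.000680403] × [6.33032e-10] = 4.30717e-13
Multiply by the mixture weights:
  π_A·L_A = 0.23 × 0.0003054 = 7.02419e-05
  π_B·L_B = 0.25 × 0.0181462 = 0.00453656
  π_C·L_C = 0.52 × 4.30717e-13 = 2.23973e-13
Normaliser: 7.02419e-05 + 0.00453656 + 2.23973e-13 = 0.0046068
So the posterior for Setting A is 7.02419e-05 / 0.0046068 ≈ 0.0152.

0.0152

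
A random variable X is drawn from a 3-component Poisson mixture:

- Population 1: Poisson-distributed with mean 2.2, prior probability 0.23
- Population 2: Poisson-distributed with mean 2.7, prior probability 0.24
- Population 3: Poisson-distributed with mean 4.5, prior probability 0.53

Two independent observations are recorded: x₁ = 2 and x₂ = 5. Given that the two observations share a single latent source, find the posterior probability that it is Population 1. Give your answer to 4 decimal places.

0.1645

By Bayes' theorem, P(k | x) = π_k f_k(x) / Σ_j π_j f_j(x).
Since both observations come from the same component, the likelihood for component k is f_k(x₁)·f_k(x₂).
  f_1 = [e^(−2.2)·2.2^2/2! = 0.268144] × [0.0475866] = 0.01276
  f_2 = [e^(−2.7)·2.7^2/2! = 0.244964] × [0.0803605] = 0.0196854
  f_3 = [e^(−4.5)·4.5^2/2! = 0.112479] × [0.170827] = 0.0192144
Multiply by the mixture weights:
  π_1·f_1 = 0.23 × 0.01276 = 0.00293481
  π_2·f_2 = 0.24 × 0.0196854 = 0.0047245
  π_3·f_3 = 0.53 × 0.0192144 = 0.0101836
Evidence: 0.00293481 + 0.0047245 + 0.0101836 = 0.0178429
Responsibility of Population 1: 0.00293481 / 0.0178429 ≈ 0.1645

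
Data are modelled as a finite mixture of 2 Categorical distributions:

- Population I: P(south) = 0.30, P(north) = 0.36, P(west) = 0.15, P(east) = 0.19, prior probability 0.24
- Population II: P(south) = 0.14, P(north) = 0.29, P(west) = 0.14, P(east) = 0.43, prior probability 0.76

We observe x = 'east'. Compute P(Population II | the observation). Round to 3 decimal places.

P(component k | x) = π_k·f_k(x) / marginal(x), where marginal(x) = Σ_j π_j·f_j(x).
Component likelihoods at x = 'east':
  f_I = P(east | comp) = 0.19
  f_II = P(east | comp) = 0.43
Unnormalised posteriors:
  π_I·f_I = 0.24 × 0.19 = 0.0456
  π_II·f_II = 0.76 × 0.43 = 0.3268
Evidence: 0.0456 + 0.3268 = 0.3724
P(Population II | 'east') ≈ 0.878

0.878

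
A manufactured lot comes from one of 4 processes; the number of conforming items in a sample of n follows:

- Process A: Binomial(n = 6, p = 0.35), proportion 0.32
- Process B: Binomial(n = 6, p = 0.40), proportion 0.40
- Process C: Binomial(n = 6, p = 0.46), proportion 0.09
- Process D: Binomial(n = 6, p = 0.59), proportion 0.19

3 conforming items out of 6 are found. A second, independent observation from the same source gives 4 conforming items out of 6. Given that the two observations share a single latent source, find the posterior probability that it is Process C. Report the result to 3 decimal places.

The responsibility of component k is w_k f_k(x) divided by Σ_j w_j f_j(x).
Since both observations come from the same component, the likelihood for component k is f_k(x₁)·f_k(x₂).
  L_A = [C(6,3)·0.35^3·0.65^3 = 20·0.042875·0.274625 = 0.235491] × [0.0951021] = 0.0223957
  L_B = [C(6,3)·0.40^3·0.60^3 = 20·0.064·0.216 = 0.27648] × [0.13824] = 0.0382206
  L_C = [C(6,3)·0.46^3·0.54^3 = 20·0.097336·0.157464 = 0.306538] × [0.195844] = 0.0600337
  L_D = [C(6,3)·0.59^3·0.41^3 = 20·0.205379·0.068921 = 0.283099] × [0.305539] = 0.0864977
Weight by the priors:
  w_A·L_A = 0.32 × 0.0223957 = 0.00716662
  w_B·L_B = 0.40 × 0.0382206 = 0.0152882
  w_C·L_C = 0.09 × 0.0600337 = 0.00540303
  w_D·L_D = 0.19 × 0.0864977 = 0.0164346
Denominator: 0.00716662 + 0.0152882 + 0.00540303 + 0.0164346 = 0.0442925
So the posterior for Process C is 0.00540303 / 0.0442925 ≈ 0.122.

0.122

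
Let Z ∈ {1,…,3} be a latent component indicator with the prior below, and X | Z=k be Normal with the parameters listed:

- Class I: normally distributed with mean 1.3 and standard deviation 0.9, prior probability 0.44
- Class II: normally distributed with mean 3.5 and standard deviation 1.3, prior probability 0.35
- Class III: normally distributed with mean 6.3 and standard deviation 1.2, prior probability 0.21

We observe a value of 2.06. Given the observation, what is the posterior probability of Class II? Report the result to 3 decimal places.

Posterior ∝ prior × likelihood, so P(k | x) ∝ π_k f_k(x); normalise over all components.
Component likelihoods at x = 2.06:
  L_I = (1/(0.9·√(2π)))·exp(−(2.06−1.3)²/(2·0.9²)) = 0.443269·exp(-0.35654) = 0.310329
  L_II = (1/(1.3·√(2π)))·exp(−(2.06−3.5)²/(2·1.3²)) = 0.306879·exp(-0.61349) = 0.166162
  L_III = (1/(1.2·√(2π)))·exp(−(2.06−6.3)²/(2·1.2²)) = 0.332452·exp(-6.24222) = 0.000646794
Weight by the priors:
  π_I·L_I = 0.44 × 0.310329 = 0.136545
  π_II·L_II = 0.35 × 0.166162 = 0.0581566
  π_III·L_III = 0.21 × 0.000646794 = 0.000135827
Denominator: 0.136545 + 0.0581566 + 0.000135827 = 0.194837
P(Class II | the observation) = 0.0581566 / 0.194837 ≈ 0.298

0.298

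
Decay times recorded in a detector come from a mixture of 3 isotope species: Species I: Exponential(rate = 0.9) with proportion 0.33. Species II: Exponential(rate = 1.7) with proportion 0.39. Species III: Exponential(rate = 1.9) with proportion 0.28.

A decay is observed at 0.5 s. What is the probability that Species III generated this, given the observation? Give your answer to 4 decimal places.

0.3032

Apply Bayes' rule: the posterior for each component is proportional to its prior times its likelihood at x.
Component likelihoods at x = 0.5 s:
  L_I = 0.573865
  L_II = 0.726605
  L_III = 0.734808
Prior × likelihood for each component:
  w_I·L_I = 0.33 × 0.573865 = 0.189376
  w_II·L_II = 0.39 × 0.726605 = 0.283376
  w_III·L_III = 0.28 × 0.734808 = 0.205746
Marginal: 0.189376 + 0.283376 + 0.205746 = 0.678498
Responsibility of Species III: 0.205746 / 0.678498 ≈ 0.3032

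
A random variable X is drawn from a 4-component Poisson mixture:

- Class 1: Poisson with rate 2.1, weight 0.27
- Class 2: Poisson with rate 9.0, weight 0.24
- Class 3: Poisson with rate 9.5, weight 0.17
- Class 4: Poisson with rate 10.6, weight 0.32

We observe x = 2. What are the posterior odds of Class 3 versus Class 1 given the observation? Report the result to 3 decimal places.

Posterior odds = (w_i f_i(x)) / (w_j f_j(x)); the normalising sum cancels.
Component likelihoods at x = 2:
  L_1 = 0.270016
  L_2 = 0.0049981
  L_3 = 0.00337769
  L_4 = 0.00139978
0.000574207 / 0.0729044 ≈ 0.008

0.008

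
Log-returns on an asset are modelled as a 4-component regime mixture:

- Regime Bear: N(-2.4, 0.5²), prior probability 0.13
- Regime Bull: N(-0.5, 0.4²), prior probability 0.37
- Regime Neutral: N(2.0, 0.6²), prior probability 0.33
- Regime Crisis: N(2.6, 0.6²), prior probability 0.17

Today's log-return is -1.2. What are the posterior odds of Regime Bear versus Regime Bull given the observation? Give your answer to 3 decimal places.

The posterior odds equal the prior odds times the likelihood ratio: (P(Z=i)/P(Z=j))·(f_i(x)/f_j(x)).
Evaluate each component's likelihood at the observed value:
  p_Bear = (1/(0.5·√(2π)))·exp(−(-1.2−-2.4)²/(2·0.5²)) = 0.797885·exp(-2.88000) = 0.0447891
  p_Bull = (1/(0.4·√(2π)))·exp(−(-1.2−-0.5)²/(2·0.4²)) = 0.997356·exp(-1.53125) = 0.215693
  p_Neutral = (1/(0.6·√(2π)))·exp(−(-1.2−2.0)²/(2·0.6²)) = 0.664904·exp(-14.22222) = 4.42717e-07
  p_Crisis = (1/(0.6·√(2π)))·exp(−(-1.2−2.6)²/(2·0.6²)) = 0.664904·exp(-20.05556) = 1.29641e-09
0.00582258 / 0.0798065 ≈ 0.073

0.073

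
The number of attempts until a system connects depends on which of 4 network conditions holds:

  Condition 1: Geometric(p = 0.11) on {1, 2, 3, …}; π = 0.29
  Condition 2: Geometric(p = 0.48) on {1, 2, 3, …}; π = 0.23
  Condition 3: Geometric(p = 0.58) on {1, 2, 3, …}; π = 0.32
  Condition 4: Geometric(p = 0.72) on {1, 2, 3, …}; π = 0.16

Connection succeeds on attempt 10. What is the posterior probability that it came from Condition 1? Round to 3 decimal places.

0.967

Posterior ∝ prior × likelihood, so P(k | x) ∝ w_k f_k(x); normalise over all components.
Component likelihoods at x = 10:
  L_1 = 0.0385392
  L_2 = 0.00133435
  L_3 = 0.000235869
  L_4 = 7.61649e-06
Multiply by the mixture weights:
  w_1·L_1 = 0.29 × 0.0385392 = 0.0111764
  w_2·L_2 = 0.23 × 0.00133435 = 0.000306902
  w_3·L_3 = 0.32 × 0.000235869 = 7.54782e-05
  w_4·L_4 = 0.16 × 7.61649e-06 = 1.21864e-06
Normaliser: 0.0111764 + 0.000306902 + 7.54782e-05 + 1.21864e-06 = 0.01156
P(Condition 1 | the observation) ≈ 0.967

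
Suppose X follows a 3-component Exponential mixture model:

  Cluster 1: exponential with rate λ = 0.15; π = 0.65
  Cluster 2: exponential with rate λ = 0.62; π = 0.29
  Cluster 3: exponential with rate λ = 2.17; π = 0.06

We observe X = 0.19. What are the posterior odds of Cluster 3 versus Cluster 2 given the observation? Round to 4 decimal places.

Only the two components matter; the odds are (π_i f_i(x)) / (π_j f_j(x)).
Exponential densities:
  L_1 = 0.15·e^(−0.15·0.19) = 0.15·e^(−0.0285) = 0.145785
  L_2 = 0.62·e^(−0.62·0.19) = 0.62·e^(−0.1178) = 0.551102
  L_3 = 2.17·e^(−2.17·0.19) = 2.17·e^(−0.4123) = 1.43681
Posterior odds = (π_3·L_3) / (π_2·L_2) = (0.06·1.43681) / (0.29·0.551102) = 0.0862088 / 0.15982 ≈ 0.5394

0.5394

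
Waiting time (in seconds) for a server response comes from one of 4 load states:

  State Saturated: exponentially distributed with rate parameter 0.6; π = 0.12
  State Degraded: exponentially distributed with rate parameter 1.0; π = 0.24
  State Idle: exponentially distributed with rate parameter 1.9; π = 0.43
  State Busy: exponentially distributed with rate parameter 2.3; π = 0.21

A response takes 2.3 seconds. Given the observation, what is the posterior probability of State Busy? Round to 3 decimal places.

0.044

Posterior ∝ prior × likelihood, so P(k | x) ∝ π_k f_k(x); normalise over all components.
Component likelihoods at x = 2.3 seconds:
  f_Saturated = 0.150947
  f_Degraded = 0.100259
  f_Idle = 0.0240374
  f_Busy = 0.011596
Unnormalised posteriors:
  π_Saturated·f_Saturated = 0.12 × 0.150947 = 0.0181137
  π_Degraded·f_Degraded = 0.24 × 0.100259 = 0.0240621
  π_Idle·f_Idle = 0.43 × 0.0240374 = 0.0103361
  π_Busy·f_Busy = 0.21 × 0.011596 = 0.00243517
Sum: 0.0181137 + 0.0240621 + 0.0103361 + 0.00243517 = 0.054947
P(State Busy | data) ≈ 0.044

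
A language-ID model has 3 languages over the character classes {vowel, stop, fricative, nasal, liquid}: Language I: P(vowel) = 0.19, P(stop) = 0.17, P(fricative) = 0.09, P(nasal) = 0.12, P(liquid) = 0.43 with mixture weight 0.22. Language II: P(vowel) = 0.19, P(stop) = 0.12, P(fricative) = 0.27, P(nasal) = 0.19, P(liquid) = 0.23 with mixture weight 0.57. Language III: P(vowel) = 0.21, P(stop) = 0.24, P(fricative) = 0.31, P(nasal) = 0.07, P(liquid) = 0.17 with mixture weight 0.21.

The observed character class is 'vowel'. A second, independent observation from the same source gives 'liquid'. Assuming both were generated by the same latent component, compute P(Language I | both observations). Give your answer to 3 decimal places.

0.357

Posterior ∝ prior × likelihood, so P(k | x) ∝ w_k f_k(x); normalise over all components.
Since both observations come from the same component, the likelihood for component k is f_k(x₁)·f_k(x₂).
  L_I = [0.19] × [0.43] = 0.0817
  L_II = [0.19] × [0.23] = 0.0437
  L_III = [0.21] × [0.17] = 0.0357
Unnormalised posteriors:
  w_I·L_I = 0.22 × 0.0817 = 0.017974
  w_II·L_II = 0.57 × 0.0437 = 0.024909
  w_III·L_III = 0.21 × 0.0357 = 0.007497
Sum: 0.017974 + 0.024909 + 0.007497 = 0.05038
Responsibility of Language I: 0.017974 / 0.05038 ≈ 0.357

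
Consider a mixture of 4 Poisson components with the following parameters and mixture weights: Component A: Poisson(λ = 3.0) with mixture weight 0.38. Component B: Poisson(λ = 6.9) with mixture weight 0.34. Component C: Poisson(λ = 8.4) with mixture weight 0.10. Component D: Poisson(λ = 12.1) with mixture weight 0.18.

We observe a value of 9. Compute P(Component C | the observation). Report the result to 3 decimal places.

P(component k | x) = P(Z=k)·f_k(x) / marginal(x), where marginal(x) = Σ_j P(Z=j)·f_j(x).
Poisson probabilities:
  p_A = 0.0027005
  p_B = 0.0984571
  p_C = 0.129026
  p_D = 0.0851809
Multiply by the mixture weights:
  P(Z=A)·p_A = 0.38 × 0.0027005 = 0.00102619
  P(Z=B)·p_B = 0.34 × 0.0984571 = 0.0334754
  P(Z=C)·p_C = 0.10 × 0.129026 = 0.0129026
  P(Z=D)·p_D = 0.18 × 0.0851809 = 0.0153326
Denominator: 0.00102619 + 0.0334754 + 0.0129026 + 0.0153326 = 0.0627367
P(Component C | data) ≈ 0.206

0.206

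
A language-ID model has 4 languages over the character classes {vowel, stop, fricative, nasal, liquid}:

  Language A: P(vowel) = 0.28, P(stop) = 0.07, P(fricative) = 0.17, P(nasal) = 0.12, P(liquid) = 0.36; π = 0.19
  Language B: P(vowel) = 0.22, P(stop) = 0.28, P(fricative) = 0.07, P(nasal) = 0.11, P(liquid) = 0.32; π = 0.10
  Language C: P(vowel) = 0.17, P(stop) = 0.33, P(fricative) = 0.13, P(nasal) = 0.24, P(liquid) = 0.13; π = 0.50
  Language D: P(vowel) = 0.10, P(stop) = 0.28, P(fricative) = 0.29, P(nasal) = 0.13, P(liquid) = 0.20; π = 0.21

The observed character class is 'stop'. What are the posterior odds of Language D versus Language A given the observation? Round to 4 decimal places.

4.4211

Since P(k|x) ∝ π_k f_k(x), the posterior odds are π_i f_i(x) / (π_j f_j(x)).
Categorical probabilities:
  L_A = P(stop | comp) = 0.07
  L_B = P(stop | comp) = 0.28
  L_C = P(stop | comp) = 0.33
  L_D = P(stop | comp) = 0.28
0.0588 / 0.0133 ≈ 4.4211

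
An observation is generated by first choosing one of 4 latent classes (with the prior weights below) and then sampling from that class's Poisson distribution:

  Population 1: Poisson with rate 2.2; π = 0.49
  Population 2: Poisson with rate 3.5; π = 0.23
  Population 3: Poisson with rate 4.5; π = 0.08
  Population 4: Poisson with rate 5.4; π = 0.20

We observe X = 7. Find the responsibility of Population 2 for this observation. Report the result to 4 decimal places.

0.2104

By Bayes' theorem, P(k | x) = π_k f_k(x) / Σ_j π_j f_j(x).
Evaluate each component's likelihood at the observed value:
  L_1 = 0.00548378
  L_2 = 0.0385492
  L_3 = 0.0823629
  L_4 = 0.119987
Unnormalised posteriors:
  π_1·L_1 = 0.49 × 0.00548378 = 0.00268705
  π_2·L_2 = 0.23 × 0.0385492 = 0.00886631
  π_3·L_3 = 0.08 × 0.0823629 = 0.00658904
  π_4·L_4 = 0.20 × 0.119987 = 0.0239975
Sum: 0.00268705 + 0.00886631 + 0.00658904 + 0.0239975 = 0.0421399
So the posterior for Population 2 is 0.00886631 / 0.0421399 ≈ 0.2104.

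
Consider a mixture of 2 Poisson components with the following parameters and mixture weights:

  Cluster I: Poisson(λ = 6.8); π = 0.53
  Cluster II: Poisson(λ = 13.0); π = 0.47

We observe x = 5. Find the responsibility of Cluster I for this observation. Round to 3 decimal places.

0.956

Posterior ∝ prior × likelihood, so P(k | x) ∝ w_k f_k(x); normalise over all components.
Evaluate each component's likelihood at the observed value:
  p_I = e^(−6.8)·6.8^5/5! = 0.134946
  p_II = e^(−13.0)·13.0^5/5! = 0.0069937
Weight by the priors:
  w_I·p_I = 0.53 × 0.134946 = 0.0715215
  w_II·p_II = 0.47 × 0.0069937 = 0.00328704
Normaliser: 0.0715215 + 0.00328704 = 0.0748086
So the posterior for Cluster I is 0.0715215 / 0.0748086 ≈ 0.956.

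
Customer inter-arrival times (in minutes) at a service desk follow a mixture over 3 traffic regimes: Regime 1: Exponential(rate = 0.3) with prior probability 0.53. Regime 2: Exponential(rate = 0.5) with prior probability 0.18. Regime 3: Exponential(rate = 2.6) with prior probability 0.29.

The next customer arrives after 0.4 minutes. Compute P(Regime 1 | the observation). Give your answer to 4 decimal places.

The responsibility of component k is π_k f_k(x) divided by Σ_j π_j f_j(x).
Evaluate each component's likelihood at the observed value:
  f_1 = 0.3·e^(−0.3·0.4) = 0.3·e^(−0.1200) = 0.266076
  f_2 = 0.5·e^(−0.5·0.4) = 0.5·e^(−0.2000) = 0.409365
  f_3 = 2.6·e^(−2.6·0.4) = 2.6·e^(−1.0400) = 0.918982
Weight by the priors:
  π_1·f_1 = 0.53 × 0.266076 = 0.14102
  π_2·f_2 = 0.18 × 0.409365 = 0.0736858
  π_3·f_3 = 0.29 × 0.918982 = 0.266505
Marginal: 0.14102 + 0.0736858 + 0.266505 = 0.481211
P(Regime 1 | 0.4 minutes) = 0.14102 / 0.481211 ≈ 0.2931

0.2931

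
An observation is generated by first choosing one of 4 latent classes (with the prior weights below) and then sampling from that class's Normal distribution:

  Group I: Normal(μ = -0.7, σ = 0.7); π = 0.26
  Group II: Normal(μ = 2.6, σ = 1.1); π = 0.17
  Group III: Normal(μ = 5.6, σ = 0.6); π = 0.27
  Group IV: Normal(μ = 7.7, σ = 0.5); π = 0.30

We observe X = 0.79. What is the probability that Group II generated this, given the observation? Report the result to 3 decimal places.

0.509

Apply Bayes' rule: the posterior for each component is proportional to its prior times its likelihood at x.
Normal densities:
  L_I = (1/(0.7·√(2π)))·exp(−(0.79−-0.7)²/(2·0.7²)) = 0.569918·exp(-2.26541) = 0.0591504
  L_II = (1/(1.1·√(2π)))·exp(−(0.79−2.6)²/(2·1.1²)) = 0.362675·exp(-1.35376) = 0.093667
  L_III = (1/(0.6·√(2π)))·exp(−(0.79−5.6)²/(2·0.6²)) = 0.664904·exp(-32.13347) = 7.36833e-15
  L_IV = (1/(0.5·√(2π)))·exp(−(0.79−7.7)²/(2·0.5²)) = 0.797885·exp(-95.49620) = 2.68205e-42
Prior × likelihood for each component:
  P(Z=I)·L_I = 0.26 × 0.0591504 = 0.0153791
  P(Z=II)·L_II = 0.17 × 0.093667 = 0.0159234
  P(Z=III)·L_III = 0.27 × 7.36833e-15 = 1.98945e-15
  P(Z=IV)·L_IV = 0.30 × 2.68205e-42 = 8.04616e-43
Marginal: 0.0153791 + 0.0159234 + 1.98945e-15 + 8.04616e-43 = 0.0313025
Responsibility of Group II: 0.0159234 / 0.0313025 ≈ 0.509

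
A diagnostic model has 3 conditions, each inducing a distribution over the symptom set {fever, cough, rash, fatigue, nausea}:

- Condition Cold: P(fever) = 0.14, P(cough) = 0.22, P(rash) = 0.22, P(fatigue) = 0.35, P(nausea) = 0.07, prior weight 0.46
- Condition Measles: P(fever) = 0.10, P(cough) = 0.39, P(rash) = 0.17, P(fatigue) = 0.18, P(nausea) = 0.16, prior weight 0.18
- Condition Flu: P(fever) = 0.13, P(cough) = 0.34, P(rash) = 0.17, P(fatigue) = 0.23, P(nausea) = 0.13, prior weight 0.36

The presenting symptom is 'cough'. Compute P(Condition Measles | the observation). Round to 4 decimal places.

0.2389

P(component k | x) = π_k·f_k(x) / marginal(x), where marginal(x) = Σ_j π_j·f_j(x).
Evaluate each component's likelihood at the observed value:
  L_Cold = P(cough | comp) = 0.22
  L_Measles = P(cough | comp) = 0.39
  L_Flu = P(cough | comp) = 0.34
Weight by the priors:
  π_Cold·L_Cold = 0.46 × 0.22 = 0.1012
  π_Measles·L_Measles = 0.18 × 0.39 = 0.0702
  π_Flu·L_Flu = 0.36 × 0.34 = 0.1224
Normaliser: 0.1012 + 0.0702 + 0.1224 = 0.2938
P(Condition Measles | the observation) = 0.0702 / 0.2938 ≈ 0.2389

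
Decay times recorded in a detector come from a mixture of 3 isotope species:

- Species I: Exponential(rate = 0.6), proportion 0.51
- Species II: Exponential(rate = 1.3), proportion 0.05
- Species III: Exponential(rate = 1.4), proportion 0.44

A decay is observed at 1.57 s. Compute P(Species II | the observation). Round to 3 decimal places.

0.043

P(component k | x) = P(Z=k)·f_k(x) / marginal(x), where marginal(x) = Σ_j P(Z=j)·f_j(x).
Exponential densities:
  p_I = 0.6·e^(−0.6·1.57) = 0.6·e^(−0.9420) = 0.233908
  p_II = 1.3·e^(−1.3·1.57) = 1.3·e^(−2.0410) = 0.168868
  p_III = 1.4·e^(−1.4·1.57) = 1.4·e^(−2.1980) = 0.155435
Multiply by the mixture weights:
  P(Z=I)·p_I = 0.51 × 0.233908 = 0.119293
  P(Z=II)·p_II = 0.05 × 0.168868 = 0.00844342
  P(Z=III)·p_III = 0.44 × 0.155435 = 0.0683914
Denominator: 0.119293 + 0.00844342 + 0.0683914 = 0.196128
Responsibility of Species II: 0.00844342 / 0.196128 ≈ 0.043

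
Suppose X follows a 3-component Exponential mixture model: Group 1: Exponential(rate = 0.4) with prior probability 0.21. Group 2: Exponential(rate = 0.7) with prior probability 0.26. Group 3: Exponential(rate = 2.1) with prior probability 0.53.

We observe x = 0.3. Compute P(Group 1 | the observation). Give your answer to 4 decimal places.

0.0914

P(component k | x) = w_k·f_k(x) / marginal(x), where marginal(x) = Σ_j w_j·f_j(x).
Exponential densities:
  p_1 = 0.4·e^(−0.4·0.3) = 0.4·e^(−0.1200) = 0.354768
  p_2 = 0.7·e^(−0.7·0.3) = 0.7·e^(−0.2100) = 0.567409
  p_3 = 2.1·e^(−2.1·0.3) = 2.1·e^(−0.6300) = 1.11844
Multiply by the mixture weights:
  w_1·p_1 = 0.21 × 0.354768 = 0.0745013
  w_2·p_2 = 0.26 × 0.567409 = 0.147526
  w_3·p_3 = 0.53 × 1.11844 = 0.592775
Evidence: 0.0745013 + 0.147526 + 0.592775 = 0.814802
P(Group 1 | x) ≈ 0.0914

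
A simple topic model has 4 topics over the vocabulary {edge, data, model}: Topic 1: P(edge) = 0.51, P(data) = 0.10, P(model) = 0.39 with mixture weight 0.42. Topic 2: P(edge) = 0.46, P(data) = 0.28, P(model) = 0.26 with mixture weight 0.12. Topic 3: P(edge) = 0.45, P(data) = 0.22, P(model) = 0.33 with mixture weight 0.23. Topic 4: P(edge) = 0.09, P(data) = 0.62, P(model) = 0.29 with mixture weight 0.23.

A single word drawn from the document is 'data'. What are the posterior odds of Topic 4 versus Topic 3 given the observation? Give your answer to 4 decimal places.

Only the two components matter; the odds are (P(Z=i) f_i(x)) / (P(Z=j) f_j(x)).
Categorical probabilities:
  f_1 = P(data | comp) = 0.10
  f_2 = P(data | comp) = 0.28
  f_3 = P(data | comp) = 0.22
  f_4 = P(data | comp) = 0.62
0.1426 / 0.0506 ≈ 2.8182

2.8182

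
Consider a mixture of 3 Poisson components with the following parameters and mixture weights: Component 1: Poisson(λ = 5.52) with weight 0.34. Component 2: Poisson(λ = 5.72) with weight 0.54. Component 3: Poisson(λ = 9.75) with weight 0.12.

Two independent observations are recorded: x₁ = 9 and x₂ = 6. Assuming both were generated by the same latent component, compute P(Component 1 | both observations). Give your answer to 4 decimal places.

P(component k | x) = π_k·f_k(x) / marginal(x), where marginal(x) = Σ_j π_j·f_j(x).
Since both observations come from the same component, the likelihood for component k is f_k(x₁)·f_k(x₂).
  f_1 = [0.0525271] × [0.157397] = 0.0082676
  f_2 = [0.059243] × [0.159544] = 0.00945183
  f_3 = [0.127911] × [0.0695543] = 0.00889675
Weight by the priors:
  π_1·f_1 = 0.34 × 0.0082676 = 0.00281098
  π_2·f_2 = 0.54 × 0.00945183 = 0.00510399
  π_3·f_3 = 0.12 × 0.00889675 = 0.00106761
Marginal: 0.00281098 + 0.00510399 + 0.00106761 = 0.00898258
P(Component 1 | x) ≈ 0.3129

0.3129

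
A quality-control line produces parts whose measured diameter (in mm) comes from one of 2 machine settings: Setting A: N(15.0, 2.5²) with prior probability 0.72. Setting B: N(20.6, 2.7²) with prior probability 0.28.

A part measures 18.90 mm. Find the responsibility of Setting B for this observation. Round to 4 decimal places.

0.4993

Apply Bayes' rule: the posterior for each component is proportional to its prior times its likelihood at x.
Component likelihoods at x = 18.90 mm:
  L_A = (1/(2.5·√(2π)))·exp(−(18.90−15.0)²/(2·2.5²)) = 0.159577·exp(-1.21680) = 0.0472629
  L_B = (1/(2.7·√(2π)))·exp(−(18.90−20.6)²/(2·2.7²)) = 0.147756·exp(-0.19822) = 0.121189
Multiply by the mixture weights:
  π_A·L_A = 0.72 × 0.0472629 = 0.0340293
  π_B·L_B = 0.28 × 0.121189 = 0.0339328
Normaliser: 0.0340293 + 0.0339328 = 0.0679621
So the posterior for Setting B is 0.0339328 / 0.0679621 ≈ 0.4993.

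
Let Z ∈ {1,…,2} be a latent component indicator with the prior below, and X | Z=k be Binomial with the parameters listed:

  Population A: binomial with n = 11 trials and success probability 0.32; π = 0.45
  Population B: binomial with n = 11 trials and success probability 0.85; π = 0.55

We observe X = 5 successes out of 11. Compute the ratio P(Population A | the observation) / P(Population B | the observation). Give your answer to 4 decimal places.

53.7045

Posterior odds = (π_i f_i(x)) / (π_j f_j(x)); the normalising sum cancels.
Evaluate each component's likelihood at the observed value:
  f_A = C(11,5)·0.32^5·0.68^6 = 462·0.00335544·0.0988675 = 0.153266
  f_B = C(11,5)·0.85^5·0.15^6 = 462·0.443705·1.13906e-05 = 0.00233499
Posterior odds = (π_A·f_A) / (π_B·f_B) = (0.45·0.153266) / (0.55·0.00233499) = 0.0689696 / 0.00128424 ≈ 53.7045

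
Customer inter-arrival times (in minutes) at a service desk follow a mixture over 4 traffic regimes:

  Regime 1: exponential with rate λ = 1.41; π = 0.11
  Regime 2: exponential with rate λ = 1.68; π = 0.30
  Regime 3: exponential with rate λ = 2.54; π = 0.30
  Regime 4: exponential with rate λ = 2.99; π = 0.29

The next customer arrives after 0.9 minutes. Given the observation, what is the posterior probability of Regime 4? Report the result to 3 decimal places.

The responsibility of component k is w_k f_k(x) divided by Σ_j w_j f_j(x).
Exponential densities:
  L_1 = 1.41·e^(−1.41·0.9) = 1.41·e^(−1.2690) = 0.396369
  L_2 = 1.68·e^(−1.68·0.9) = 1.68·e^(−1.5120) = 0.370387
  L_3 = 2.54·e^(−2.54·0.9) = 2.54·e^(−2.2860) = 0.258248
  L_4 = 2.99·e^(−2.99·0.9) = 2.99·e^(−2.6910) = 0.202761
Multiply by the mixture weights:
  w_1·L_1 = 0.11 × 0.396369 = 0.0436006
  w_2·L_2 = 0.30 × 0.370387 = 0.111116
  w_3·L_3 = 0.30 × 0.258248 = 0.0774743
  w_4·L_4 = 0.29 × 0.202761 = 0.0588007
Normaliser: 0.0436006 + 0.111116 + 0.0774743 + 0.0588007 = 0.290992
P(Regime 4 | the observation) ≈ 0.202

0.202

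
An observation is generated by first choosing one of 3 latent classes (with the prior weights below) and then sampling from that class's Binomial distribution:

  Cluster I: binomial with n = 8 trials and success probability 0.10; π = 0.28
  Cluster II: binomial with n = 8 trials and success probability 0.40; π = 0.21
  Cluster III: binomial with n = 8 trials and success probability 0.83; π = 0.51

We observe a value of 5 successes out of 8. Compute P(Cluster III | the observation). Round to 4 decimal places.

0.6790

The responsibility of component k is π_k f_k(x) divided by Σ_j π_j f_j(x).
Component likelihoods at x = 5 successes out of 8:
  p_I = 0.00040824
  p_II = 0.123863
  p_III = 0.108374
Prior × likelihood for each component:
  π_I·p_I = 0.28 × 0.00040824 = 0.000114307
  π_II·p_II = 0.21 × 0.123863 = 0.0260112
  π_III·p_III = 0.51 × 0.108374 = 0.0552708
Denominator: 0.000114307 + 0.0260112 + 0.0552708 = 0.0813963
P(Cluster III | the observation) ≈ 0.6790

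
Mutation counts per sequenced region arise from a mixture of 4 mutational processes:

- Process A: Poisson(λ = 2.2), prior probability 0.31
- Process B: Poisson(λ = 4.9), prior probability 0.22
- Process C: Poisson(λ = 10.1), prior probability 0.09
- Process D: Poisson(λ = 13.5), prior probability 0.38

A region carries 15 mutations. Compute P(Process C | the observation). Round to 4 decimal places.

P(component k | x) = P(Z=k)·f_k(x) / marginal(x), where marginal(x) = Σ_j P(Z=j)·f_j(x).
Component likelihoods at x = 15 mutations:
  L_A = e^(−2.2)·2.2^15/15! = 1.15983e-08
  L_B = e^(−4.9)·4.9^15/15! = 0.000128351
  L_C = e^(−10.1)·10.1^15/15! = 0.0364709
  L_D = e^(−13.5)·13.5^15/15! = 0.0945217
Multiply by the mixture weights:
  P(Z=A)·L_A = 0.31 × 1.15983e-08 = 3.59546e-09
  P(Z=B)·L_B = 0.22 × 0.000128351 = 2.82372e-05
  P(Z=C)·L_C = 0.09 × 0.0364709 = 0.00328238
  P(Z=D)·L_D = 0.38 × 0.0945217 = 0.0359182
Evidence: 3.59546e-09 + 2.82372e-05 + 0.00328238 + 0.0359182 = 0.0392289
So the posterior for Process C is 0.00328238 / 0.0392289 ≈ 0.0837.

0.0837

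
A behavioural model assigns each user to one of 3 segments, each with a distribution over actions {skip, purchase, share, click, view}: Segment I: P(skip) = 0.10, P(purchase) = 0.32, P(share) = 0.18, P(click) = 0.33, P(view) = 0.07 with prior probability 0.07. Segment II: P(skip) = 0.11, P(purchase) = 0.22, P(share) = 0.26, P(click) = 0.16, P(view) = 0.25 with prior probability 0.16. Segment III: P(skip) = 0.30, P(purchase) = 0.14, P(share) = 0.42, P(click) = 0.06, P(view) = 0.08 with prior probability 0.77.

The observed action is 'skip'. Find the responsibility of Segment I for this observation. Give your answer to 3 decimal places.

P(component k | x) = π_k·f_k(x) / marginal(x), where marginal(x) = Σ_j π_j·f_j(x).
Component likelihoods at x = 'skip':
  p_I = 0.1
  p_II = 0.11
  p_III = 0.3
Weight by the priors:
  π_I·p_I = 0.07 × 0.1 = 0.007
  π_II·p_II = 0.16 × 0.11 = 0.0176
  π_III·p_III = 0.77 × 0.3 = 0.231
Normaliser: 0.007 + 0.0176 + 0.231 = 0.2556
P(Segment I | data) ≈ 0.027

0.027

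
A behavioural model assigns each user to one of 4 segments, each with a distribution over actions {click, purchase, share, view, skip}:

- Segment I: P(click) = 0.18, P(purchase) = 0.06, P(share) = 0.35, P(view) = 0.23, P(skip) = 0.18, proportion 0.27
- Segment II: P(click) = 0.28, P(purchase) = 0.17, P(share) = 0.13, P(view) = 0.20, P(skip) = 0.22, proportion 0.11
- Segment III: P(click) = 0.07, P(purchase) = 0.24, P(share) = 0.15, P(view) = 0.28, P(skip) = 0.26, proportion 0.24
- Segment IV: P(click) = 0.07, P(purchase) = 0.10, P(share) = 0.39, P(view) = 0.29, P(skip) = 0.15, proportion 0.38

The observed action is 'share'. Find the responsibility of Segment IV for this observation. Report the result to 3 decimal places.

0.506

The responsibility of component k is π_k f_k(x) divided by Σ_j π_j f_j(x).
Categorical probabilities:
  f_I = P(share | comp) = 0.35
  f_II = P(share | comp) = 0.13
  f_III = P(share | comp) = 0.15
  f_IV = P(share | comp) = 0.39
Weight by the priors:
  π_I·f_I = 0.27 × 0.35 = 0.0945
  π_II·f_II = 0.11 × 0.13 = 0.0143
  π_III·f_III = 0.24 × 0.15 = 0.036
  π_IV·f_IV = 0.38 × 0.39 = 0.1482
Sum: 0.0945 + 0.0143 + 0.036 + 0.1482 = 0.293
P(Segment IV | data) = 0.1482 / 0.293 ≈ 0.506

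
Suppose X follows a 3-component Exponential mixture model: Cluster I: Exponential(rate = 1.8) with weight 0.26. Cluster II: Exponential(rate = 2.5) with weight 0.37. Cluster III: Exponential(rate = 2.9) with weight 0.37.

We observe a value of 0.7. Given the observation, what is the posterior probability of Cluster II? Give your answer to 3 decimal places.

The responsibility of component k is P(Z=k) f_k(x) divided by Σ_j P(Z=j) f_j(x).
Exponential densities:
  p_I = 1.8·e^(−1.8·0.7) = 1.8·e^(−1.2600) = 0.510577
  p_II = 2.5·e^(−2.5·0.7) = 2.5·e^(−1.7500) = 0.434435
  p_III = 2.9·e^(−2.9·0.7) = 2.9·e^(−2.0300) = 0.380873
Prior × likelihood for each component:
  P(Z=I)·p_I = 0.26 × 0.510577 = 0.13275
  P(Z=II)·p_II = 0.37 × 0.434435 = 0.160741
  P(Z=III)·p_III = 0.37 × 0.380873 = 0.140923
Denominator: 0.13275 + 0.160741 + 0.140923 = 0.434414
Responsibility of Cluster II: 0.160741 / 0.434414 ≈ 0.370

0.370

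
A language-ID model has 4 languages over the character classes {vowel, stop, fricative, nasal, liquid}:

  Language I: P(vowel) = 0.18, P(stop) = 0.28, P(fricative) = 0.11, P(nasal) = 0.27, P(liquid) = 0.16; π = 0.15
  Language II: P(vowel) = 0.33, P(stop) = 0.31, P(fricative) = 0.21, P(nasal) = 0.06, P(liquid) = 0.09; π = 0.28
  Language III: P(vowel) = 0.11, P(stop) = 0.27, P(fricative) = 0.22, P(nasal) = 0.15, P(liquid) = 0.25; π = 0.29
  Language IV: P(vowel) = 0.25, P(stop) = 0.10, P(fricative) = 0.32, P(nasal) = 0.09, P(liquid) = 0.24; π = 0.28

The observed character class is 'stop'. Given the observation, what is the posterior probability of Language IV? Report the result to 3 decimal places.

Apply Bayes' rule: the posterior for each component is proportional to its prior times its likelihood at x.
Component likelihoods at x = 'stop':
  f_I = 0.28
  f_II = 0.31
  f_III = 0.27
  f_IV = 0.1
Weight by the priors:
  P(Z=I)·f_I = 0.15 × 0.28 = 0.042
  P(Z=II)·f_II = 0.28 × 0.31 = 0.0868
  P(Z=III)·f_III = 0.29 × 0.27 = 0.0783
  P(Z=IV)·f_IV = 0.28 × 0.1 = 0.028
Denominator: 0.042 + 0.0868 + 0.0783 + 0.028 = 0.2351
P(Language IV | x) ≈ 0.119

0.119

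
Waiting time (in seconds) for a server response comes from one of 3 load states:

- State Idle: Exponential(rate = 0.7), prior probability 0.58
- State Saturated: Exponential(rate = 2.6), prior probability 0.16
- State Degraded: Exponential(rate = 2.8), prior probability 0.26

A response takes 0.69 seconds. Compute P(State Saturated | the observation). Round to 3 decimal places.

0.163

Posterior ∝ prior × likelihood, so P(k | x) ∝ π_k f_k(x); normalise over all components.
Evaluate each component's likelihood at the observed value:
  p_Idle = 0.431851
  p_Saturated = 0.432364
  p_Degraded = 0.405603
Prior × likelihood for each component:
  π_Idle·p_Idle = 0.58 × 0.431851 = 0.250474
  π_Saturated·p_Saturated = 0.16 × 0.432364 = 0.0691782
  π_Degraded·p_Degraded = 0.26 × 0.405603 = 0.105457
Normaliser: 0.250474 + 0.0691782 + 0.105457 = 0.425108
So the posterior for State Saturated is 0.0691782 / 0.425108 ≈ 0.163.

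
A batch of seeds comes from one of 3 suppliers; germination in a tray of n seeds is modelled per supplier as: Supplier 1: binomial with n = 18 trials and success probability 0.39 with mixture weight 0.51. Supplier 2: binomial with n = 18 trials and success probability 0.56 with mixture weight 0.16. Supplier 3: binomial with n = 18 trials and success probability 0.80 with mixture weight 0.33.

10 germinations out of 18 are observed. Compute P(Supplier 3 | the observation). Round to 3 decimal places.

0.058

Posterior ∝ prior × likelihood, so P(k | x) ∝ w_k f_k(x); normalise over all components.
Component likelihoods at x = 10 germinations out of 18:
  L_1 = C(18,10)·0.39^10·0.61^8 = 43758·8.14041e-05·0.0191707 = 0.0682877
  L_2 = C(18,10)·0.56^10·0.44^8 = 43758·0.00303305·0.00140482 = 0.186449
  L_3 = C(18,10)·0.80^10·0.20^8 = 43758·0.107374·2.56e-06 = 0.0120281
Weight by the priors:
  w_1·L_1 = 0.51 × 0.0682877 = 0.0348267
  w_2·L_2 = 0.16 × 0.186449 = 0.0298318
  w_3·L_3 = 0.33 × 0.0120281 = 0.00396928
Normaliser: 0.0348267 + 0.0298318 + 0.00396928 = 0.0686278
P(Supplier 3 | 10 germinations out of 18) = 0.00396928 / 0.0686278 ≈ 0.058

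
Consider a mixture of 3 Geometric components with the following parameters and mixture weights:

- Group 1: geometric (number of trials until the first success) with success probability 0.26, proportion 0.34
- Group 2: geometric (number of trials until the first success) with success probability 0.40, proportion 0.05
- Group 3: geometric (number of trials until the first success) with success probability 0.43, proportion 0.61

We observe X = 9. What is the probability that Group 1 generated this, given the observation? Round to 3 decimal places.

P(component k | x) = π_k·f_k(x) / marginal(x), where marginal(x) = Σ_j π_j·f_j(x).
Evaluate each component's likelihood at the observed value:
  f_1 = 0.26·(1−0.26)^8 = 0.26·0.0899195 = 0.0233791
  f_2 = 0.40·(1−0.40)^8 = 0.40·0.0167962 = 0.00671846
  f_3 = 0.43·(1−0.43)^8 = 0.43·0.0111429 = 0.00479145
Multiply by the mixture weights:
  π_1·f_1 = 0.34 × 0.0233791 = 0.00794888
  π_2·f_2 = 0.05 × 0.00671846 = 0.000335923
  π_3·f_3 = 0.61 × 0.00479145 = 0.00292279
Marginal: 0.00794888 + 0.000335923 + 0.00292279 = 0.0112076
P(Group 1 | the observation) ≈ 0.709

0.709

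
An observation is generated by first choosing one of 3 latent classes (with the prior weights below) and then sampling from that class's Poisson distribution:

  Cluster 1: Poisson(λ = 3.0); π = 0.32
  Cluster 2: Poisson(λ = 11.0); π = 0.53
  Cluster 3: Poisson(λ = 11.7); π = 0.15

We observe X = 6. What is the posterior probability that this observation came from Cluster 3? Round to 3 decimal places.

Posterior ∝ prior × likelihood, so P(k | x) ∝ π_k f_k(x); normalise over all components.
Component likelihoods at x = 6:
  p_1 = e^(−3.0)·3.0^6/6! = 0.0504094
  p_2 = e^(−11.0)·11.0^6/6! = 0.0410946
  p_3 = e^(−11.7)·11.7^6/6! = 0.0295486
Prior × likelihood for each component:
  π_1·p_1 = 0.32 × 0.0504094 = 0.016131
  π_2·p_2 = 0.53 × 0.0410946 = 0.0217801
  π_3·p_3 = 0.15 × 0.0295486 = 0.00443229
Marginal: 0.016131 + 0.0217801 + 0.00443229 = 0.0423434
P(Cluster 3 | data) = 0.00443229 / 0.0423434 ≈ 0.105

0.105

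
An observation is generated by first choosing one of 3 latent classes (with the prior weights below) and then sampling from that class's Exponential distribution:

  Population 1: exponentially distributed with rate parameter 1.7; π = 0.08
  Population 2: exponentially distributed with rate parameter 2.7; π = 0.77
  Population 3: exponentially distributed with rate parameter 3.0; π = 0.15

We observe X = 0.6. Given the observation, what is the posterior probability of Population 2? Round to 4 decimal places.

0.7692

By Bayes' theorem, P(k | x) = w_k f_k(x) / Σ_j w_j f_j(x).
Component likelihoods at x = 0.6:
  p_1 = 1.7·e^(−1.7·0.6) = 1.7·e^(−1.0200) = 0.613011
  p_2 = 2.7·e^(−2.7·0.6) = 2.7·e^(−1.6200) = 0.534326
  p_3 = 3.0·e^(−3.0·0.6) = 3.0·e^(−1.8000) = 0.495897
Prior × likelihood for each component:
  w_1·p_1 = 0.08 × 0.613011 = 0.0490409
  w_2·p_2 = 0.77 × 0.534326 = 0.411431
  w_3·p_3 = 0.15 × 0.495897 = 0.0743845
Denominator: 0.0490409 + 0.411431 + 0.0743845 = 0.534857
Responsibility of Population 2: 0.411431 / 0.534857 ≈ 0.7692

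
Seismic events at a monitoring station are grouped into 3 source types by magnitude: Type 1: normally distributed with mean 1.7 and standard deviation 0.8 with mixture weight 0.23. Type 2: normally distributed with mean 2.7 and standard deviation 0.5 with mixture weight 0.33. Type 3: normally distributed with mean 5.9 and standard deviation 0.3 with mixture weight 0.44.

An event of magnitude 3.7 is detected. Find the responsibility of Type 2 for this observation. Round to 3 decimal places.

0.876

The responsibility of component k is π_k f_k(x) divided by Σ_j π_j f_j(x).
Normal densities:
  p_1 = (1/(0.8·√(2π)))·exp(−(3.7−1.7)²/(2·0.8²)) = 0.498678·exp(-3.12500) = 0.0219104
  p_2 = (1/(0.5·√(2π)))·exp(−(3.7−2.7)²/(2·0.5²)) = 0.797885·exp(-2.00000) = 0.107982
  p_3 = (1/(0.3·√(2π)))·exp(−(3.7−5.9)²/(2·0.3²)) = 1.329808·exp(-26.88889) = 2.79314e-12
Multiply by the mixture weights:
  π_1·p_1 = 0.23 × 0.0219104 = 0.00503939
  π_2·p_2 = 0.33 × 0.107982 = 0.035634
  π_3·p_3 = 0.44 × 2.79314e-12 = 1.22898e-12
Denominator: 0.00503939 + 0.035634 + 1.22898e-12 = 0.0406734
P(Type 2 | x) = 0.035634 / 0.0406734 ≈ 0.876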